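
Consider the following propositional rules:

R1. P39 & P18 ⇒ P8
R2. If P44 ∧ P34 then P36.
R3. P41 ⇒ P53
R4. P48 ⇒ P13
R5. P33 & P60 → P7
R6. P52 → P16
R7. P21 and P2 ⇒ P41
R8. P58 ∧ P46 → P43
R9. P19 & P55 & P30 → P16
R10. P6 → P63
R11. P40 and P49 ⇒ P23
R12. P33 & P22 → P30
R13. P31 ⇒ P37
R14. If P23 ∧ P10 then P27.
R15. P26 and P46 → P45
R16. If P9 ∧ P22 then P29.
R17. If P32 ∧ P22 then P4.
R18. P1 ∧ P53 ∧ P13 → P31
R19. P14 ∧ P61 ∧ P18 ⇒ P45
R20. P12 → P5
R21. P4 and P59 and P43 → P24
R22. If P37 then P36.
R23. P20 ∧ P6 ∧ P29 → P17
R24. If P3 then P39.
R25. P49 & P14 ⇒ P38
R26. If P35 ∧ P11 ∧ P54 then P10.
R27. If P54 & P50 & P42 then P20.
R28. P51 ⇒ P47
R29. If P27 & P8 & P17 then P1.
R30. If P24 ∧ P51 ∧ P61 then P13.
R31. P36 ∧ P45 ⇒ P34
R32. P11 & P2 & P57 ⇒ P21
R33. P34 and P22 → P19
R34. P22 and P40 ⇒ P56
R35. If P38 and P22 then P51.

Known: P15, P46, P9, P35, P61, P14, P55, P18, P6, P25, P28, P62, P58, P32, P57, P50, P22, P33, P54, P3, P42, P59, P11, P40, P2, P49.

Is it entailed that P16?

Yes

P43  (by R8: P58, P46)
P23  (by R11: P40, P49)
P30  (by R12: P33, P22)
P29  (by R16: P9, P22)
P4  (by R17: P32, P22)
P45  (by R19: P14, P61, P18)
P24  (by R21: P4, P59, P43)
P39  (by R24: P3)
P38  (by R25: P49, P14)
P10  (by R26: P35, P11, P54)
P20  (by R27: P54, P50, P42)
P21  (by R32: P11, P2, P57)
P51  (by R35: P38, P22)
P8  (by R1: P39, P18)
P41  (by R7: P21, P2)
P27  (by R14: P23, P10)
P17  (by R23: P20, P6, P29)
P1  (by R29: P27, P8, P17)
P13  (by R30: P24, P51, P61)
P53  (by R3: P41)
P31  (by R18: P1, P53, P13)
P37  (by R13: P31)
P36  (by R22: P37)
P34  (by R31: P36, P45)
P19  (by R33: P34, P22)
P16  (by R9: P19, P55, P30)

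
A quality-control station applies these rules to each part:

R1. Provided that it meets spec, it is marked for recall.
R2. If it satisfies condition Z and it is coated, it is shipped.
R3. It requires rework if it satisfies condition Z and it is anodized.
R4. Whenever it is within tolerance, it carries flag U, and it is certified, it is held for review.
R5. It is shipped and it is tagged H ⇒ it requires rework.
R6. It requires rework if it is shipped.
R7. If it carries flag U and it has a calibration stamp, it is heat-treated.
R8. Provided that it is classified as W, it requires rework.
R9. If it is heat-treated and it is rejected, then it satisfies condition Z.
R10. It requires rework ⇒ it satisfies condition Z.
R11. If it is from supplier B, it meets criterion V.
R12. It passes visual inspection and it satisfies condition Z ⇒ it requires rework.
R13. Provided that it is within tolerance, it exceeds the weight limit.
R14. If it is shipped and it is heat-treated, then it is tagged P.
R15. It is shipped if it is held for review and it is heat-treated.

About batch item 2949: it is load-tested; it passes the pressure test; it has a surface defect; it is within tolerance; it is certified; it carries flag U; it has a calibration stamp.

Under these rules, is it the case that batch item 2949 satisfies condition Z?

Yes

By R4 (it is within tolerance, it carries flag U, it is certified): it is held for review.
By R7 (it carries flag U, it has a calibration stamp): it is heat-treated.
By R15 (it is held for review, it is heat-treated): it is shipped.
By R6 (it is shipped): it requires rework.
By R10 (it requires rework): it satisfies condition Z.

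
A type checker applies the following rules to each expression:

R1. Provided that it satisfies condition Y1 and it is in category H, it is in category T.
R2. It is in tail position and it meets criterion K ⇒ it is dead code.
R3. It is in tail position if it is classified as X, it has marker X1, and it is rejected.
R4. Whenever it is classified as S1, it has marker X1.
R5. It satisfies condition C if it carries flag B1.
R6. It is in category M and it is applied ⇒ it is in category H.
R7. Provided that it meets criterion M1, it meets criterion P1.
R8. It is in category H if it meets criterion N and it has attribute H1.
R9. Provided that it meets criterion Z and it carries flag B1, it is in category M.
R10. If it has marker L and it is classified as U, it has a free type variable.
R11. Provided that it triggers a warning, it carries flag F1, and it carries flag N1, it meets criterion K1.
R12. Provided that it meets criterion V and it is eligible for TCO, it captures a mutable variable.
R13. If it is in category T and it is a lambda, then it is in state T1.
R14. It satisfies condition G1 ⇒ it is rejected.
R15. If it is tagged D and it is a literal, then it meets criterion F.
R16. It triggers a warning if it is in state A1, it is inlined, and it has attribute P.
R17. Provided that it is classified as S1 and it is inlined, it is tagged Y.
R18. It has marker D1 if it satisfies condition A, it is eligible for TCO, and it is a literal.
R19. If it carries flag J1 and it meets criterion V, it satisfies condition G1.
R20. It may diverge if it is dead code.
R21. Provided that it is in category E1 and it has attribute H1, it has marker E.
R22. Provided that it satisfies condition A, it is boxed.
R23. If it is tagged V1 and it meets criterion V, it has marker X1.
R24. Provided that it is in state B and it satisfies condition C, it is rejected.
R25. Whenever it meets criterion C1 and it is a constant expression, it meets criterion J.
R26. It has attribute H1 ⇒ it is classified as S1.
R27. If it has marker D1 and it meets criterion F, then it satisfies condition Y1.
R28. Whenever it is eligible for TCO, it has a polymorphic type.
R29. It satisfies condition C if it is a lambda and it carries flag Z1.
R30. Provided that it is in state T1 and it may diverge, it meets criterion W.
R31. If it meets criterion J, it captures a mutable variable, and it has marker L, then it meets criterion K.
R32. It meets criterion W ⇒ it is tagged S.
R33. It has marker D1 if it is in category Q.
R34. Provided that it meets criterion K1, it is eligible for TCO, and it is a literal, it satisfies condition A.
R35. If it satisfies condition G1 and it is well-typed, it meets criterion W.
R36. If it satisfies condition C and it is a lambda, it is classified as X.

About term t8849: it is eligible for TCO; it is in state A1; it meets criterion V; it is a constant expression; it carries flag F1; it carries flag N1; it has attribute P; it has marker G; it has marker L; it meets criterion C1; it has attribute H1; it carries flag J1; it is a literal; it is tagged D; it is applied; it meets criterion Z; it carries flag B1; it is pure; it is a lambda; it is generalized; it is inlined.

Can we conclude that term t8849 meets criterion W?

By R5 (it carries flag B1): it satisfies condition C.
By R9 (it meets criterion Z, it carries flag B1): it is in category M.
By R12 (it meets criterion V, it is eligible for TCO): it captures a mutable variable.
By R15 (it is tagged D, it is a literal): it meets criterion F.
By R16 (it is in state A1, it is inlined, it has attribute P): it triggers a warning.
By R19 (it carries flag J1, it meets criterion V): it satisfies condition G1.
By R25 (it meets criterion C1, it is a constant expression): it meets criterion J.
By R26 (it has attribute H1): it is classified as S1.
By R31 (it meets criterion J, it captures a mutable variable, it has marker L): it meets criterion K.
By R36 (it satisfies condition C, it is a lambda): it is classified as X.
By R4 (it is classified as S1): it has marker X1.
By R6 (it is in category M, it is applied): it is in category H.
By R11 (it triggers a warning, it carries flag F1, it carries flag N1): it meets criterion K1.
By R14 (it satisfies condition G1): it is rejected.
By R34 (it meets criterion K1, it is eligible for TCO, it is a literal): it satisfies condition A.
By R3 (it is classified as X, it has marker X1, it is rejected): it is in tail position.
By R18 (it satisfies condition A, it is eligible for TCO, it is a literal): it has marker D1.
By R27 (it has marker D1, it meets criterion F): it satisfies condition Y1.
By R1 (it satisfies condition Y1, it is in category H): it is in category T.
By R2 (it is in tail position, it meets criterion K): it is dead code.
By R13 (it is in category T, it is a lambda): it is in state T1.
By R20 (it is dead code): it may diverge.
By R30 (it is in state T1, it may diverge): it meets criterion W.

Yes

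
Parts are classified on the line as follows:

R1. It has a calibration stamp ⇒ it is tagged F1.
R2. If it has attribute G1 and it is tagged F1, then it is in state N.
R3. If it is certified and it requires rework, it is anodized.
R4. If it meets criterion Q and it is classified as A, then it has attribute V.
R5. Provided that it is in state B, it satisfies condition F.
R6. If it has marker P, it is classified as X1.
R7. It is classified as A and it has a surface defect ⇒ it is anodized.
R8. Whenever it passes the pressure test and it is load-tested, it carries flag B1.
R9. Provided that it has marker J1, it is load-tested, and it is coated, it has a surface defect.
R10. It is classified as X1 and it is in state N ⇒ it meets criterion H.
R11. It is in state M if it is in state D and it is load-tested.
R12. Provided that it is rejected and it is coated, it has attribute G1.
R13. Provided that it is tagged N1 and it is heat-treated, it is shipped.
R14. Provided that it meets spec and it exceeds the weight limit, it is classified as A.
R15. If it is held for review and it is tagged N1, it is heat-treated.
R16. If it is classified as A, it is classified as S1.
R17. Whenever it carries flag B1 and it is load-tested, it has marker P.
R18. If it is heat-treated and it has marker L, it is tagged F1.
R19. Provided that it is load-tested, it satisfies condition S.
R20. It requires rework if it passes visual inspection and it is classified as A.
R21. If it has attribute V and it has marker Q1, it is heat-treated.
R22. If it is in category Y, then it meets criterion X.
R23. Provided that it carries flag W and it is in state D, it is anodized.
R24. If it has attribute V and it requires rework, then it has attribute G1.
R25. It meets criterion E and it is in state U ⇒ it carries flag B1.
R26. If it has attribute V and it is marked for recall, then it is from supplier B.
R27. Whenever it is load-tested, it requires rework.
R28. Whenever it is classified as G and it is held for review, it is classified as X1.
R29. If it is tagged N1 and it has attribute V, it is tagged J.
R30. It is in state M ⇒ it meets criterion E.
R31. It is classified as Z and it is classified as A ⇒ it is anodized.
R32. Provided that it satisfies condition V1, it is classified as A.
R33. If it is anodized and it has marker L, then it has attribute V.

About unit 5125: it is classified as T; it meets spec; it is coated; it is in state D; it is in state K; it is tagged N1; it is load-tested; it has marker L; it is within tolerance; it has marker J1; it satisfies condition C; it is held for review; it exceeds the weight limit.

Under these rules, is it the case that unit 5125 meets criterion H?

No

Forward chaining from the given facts derives: has a surface defect, is in state M, is classified as A, is heat-treated, is classified as S1, is tagged F1, satisfies condition S, requires rework, meets criterion E, is anodized, is shipped, has attribute V, has attribute G1, is tagged J, is in state N.
The only rule concluding "it meets criterion H" is R10, which needs "it is classified as X1"; that is never established.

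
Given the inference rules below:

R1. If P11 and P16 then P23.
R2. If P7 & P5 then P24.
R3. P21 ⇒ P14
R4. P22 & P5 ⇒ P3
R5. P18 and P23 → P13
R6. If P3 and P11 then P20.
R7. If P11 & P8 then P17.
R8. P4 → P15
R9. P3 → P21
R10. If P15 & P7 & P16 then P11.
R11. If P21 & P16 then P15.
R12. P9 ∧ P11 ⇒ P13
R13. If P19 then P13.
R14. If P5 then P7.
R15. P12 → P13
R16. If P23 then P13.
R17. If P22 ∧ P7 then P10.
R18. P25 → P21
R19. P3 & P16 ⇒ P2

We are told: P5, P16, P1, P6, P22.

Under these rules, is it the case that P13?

P3  (by R4: P22, P5)
P21  (by R9: P3)
P15  (by R11: P21, P16)
P7  (by R14: P5)
P11  (by R10: P15, P7, P16)
P23  (by R1: P11, P16)
P13  (by R16: P23)

Yes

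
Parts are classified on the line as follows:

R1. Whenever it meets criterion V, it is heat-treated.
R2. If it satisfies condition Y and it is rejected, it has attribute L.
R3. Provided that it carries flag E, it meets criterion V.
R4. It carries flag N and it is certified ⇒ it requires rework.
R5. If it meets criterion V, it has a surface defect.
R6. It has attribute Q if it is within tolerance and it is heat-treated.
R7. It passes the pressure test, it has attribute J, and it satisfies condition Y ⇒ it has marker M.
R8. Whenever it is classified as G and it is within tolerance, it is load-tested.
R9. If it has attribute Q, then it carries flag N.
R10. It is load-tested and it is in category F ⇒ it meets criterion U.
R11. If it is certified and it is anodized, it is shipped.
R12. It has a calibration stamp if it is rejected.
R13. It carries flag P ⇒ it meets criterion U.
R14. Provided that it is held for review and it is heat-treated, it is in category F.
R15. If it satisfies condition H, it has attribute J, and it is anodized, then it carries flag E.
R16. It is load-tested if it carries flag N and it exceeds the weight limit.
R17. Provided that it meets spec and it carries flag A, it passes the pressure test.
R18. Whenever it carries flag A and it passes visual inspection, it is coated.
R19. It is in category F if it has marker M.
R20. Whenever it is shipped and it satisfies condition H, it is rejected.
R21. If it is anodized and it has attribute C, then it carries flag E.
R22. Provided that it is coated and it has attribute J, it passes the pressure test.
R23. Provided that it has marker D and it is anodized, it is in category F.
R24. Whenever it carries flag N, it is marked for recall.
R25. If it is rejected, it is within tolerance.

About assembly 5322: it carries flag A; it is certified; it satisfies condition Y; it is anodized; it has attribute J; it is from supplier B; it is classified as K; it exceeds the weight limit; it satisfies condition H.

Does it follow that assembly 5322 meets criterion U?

No

Forward chaining from the given facts derives: is shipped, carries flag E, is rejected, is within tolerance, has attribute L, meets criterion V, has a surface defect, has a calibration stamp, is heat-treated, has attribute Q, carries flag N, is load-tested, is marked for recall, requires rework.
Rules concluding "it meets criterion U": R10 needs "it is in category F"; R13 needs "it carries flag P" — none of these are established.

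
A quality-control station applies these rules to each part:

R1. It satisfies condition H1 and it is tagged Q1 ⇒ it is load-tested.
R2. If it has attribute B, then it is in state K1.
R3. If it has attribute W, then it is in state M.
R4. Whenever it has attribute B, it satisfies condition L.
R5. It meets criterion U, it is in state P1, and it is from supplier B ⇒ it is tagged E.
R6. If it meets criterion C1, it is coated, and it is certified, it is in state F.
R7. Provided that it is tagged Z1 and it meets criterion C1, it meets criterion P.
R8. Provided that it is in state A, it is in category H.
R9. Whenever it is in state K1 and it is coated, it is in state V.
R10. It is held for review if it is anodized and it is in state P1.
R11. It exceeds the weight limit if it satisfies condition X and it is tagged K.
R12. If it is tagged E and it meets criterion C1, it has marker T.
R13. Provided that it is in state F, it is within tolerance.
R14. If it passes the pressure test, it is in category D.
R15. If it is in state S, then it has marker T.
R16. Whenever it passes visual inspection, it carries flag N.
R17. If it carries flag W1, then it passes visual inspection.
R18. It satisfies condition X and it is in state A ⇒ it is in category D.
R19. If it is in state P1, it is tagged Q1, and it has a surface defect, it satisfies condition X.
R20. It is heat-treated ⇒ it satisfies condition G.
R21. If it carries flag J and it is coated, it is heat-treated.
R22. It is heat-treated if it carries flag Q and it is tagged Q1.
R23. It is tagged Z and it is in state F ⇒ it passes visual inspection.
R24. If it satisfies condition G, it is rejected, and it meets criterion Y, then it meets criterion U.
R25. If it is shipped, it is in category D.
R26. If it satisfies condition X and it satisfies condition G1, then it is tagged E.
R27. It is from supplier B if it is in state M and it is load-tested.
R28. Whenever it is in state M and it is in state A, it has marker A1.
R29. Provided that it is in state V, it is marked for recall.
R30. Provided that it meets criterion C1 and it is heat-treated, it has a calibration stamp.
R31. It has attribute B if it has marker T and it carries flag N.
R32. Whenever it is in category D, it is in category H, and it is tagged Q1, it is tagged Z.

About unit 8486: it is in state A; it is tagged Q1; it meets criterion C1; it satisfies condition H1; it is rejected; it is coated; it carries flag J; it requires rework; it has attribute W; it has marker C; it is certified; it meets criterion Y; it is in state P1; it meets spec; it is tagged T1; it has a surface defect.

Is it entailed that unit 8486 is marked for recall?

By R1 (it satisfies condition H1, it is tagged Q1): it is load-tested.
By R3 (it has attribute W): it is in state M.
By R6 (it meets criterion C1, it is coated, it is certified): it is in state F.
By R8 (it is in state A): it is in category H.
By R19 (it is in state P1, it is tagged Q1, it has a surface defect): it satisfies condition X.
By R21 (it carries flag J, it is coated): it is heat-treated.
By R27 (it is in state M, it is load-tested): it is from supplier B.
By R18 (it satisfies condition X, it is in state A): it is in category D.
By R20 (it is heat-treated): it satisfies condition G.
By R24 (it satisfies condition G, it is rejected, it meets criterion Y): it meets criterion U.
By R32 (it is in category D, it is in category H, it is tagged Q1): it is tagged Z.
By R5 (it meets criterion U, it is in state P1, it is from supplier B): it is tagged E.
By R12 (it is tagged E, it meets criterion C1): it has marker T.
By R23 (it is tagged Z, it is in state F): it passes visual inspection.
By R16 (it passes visual inspection): it carries flag N.
By R31 (it has marker T, it carries flag N): it has attribute B.
By R2 (it has attribute B): it is in state K1.
By R9 (it is in state K1, it is coated): it is in state V.
By R29 (it is in state V): it is marked for recall.

Yes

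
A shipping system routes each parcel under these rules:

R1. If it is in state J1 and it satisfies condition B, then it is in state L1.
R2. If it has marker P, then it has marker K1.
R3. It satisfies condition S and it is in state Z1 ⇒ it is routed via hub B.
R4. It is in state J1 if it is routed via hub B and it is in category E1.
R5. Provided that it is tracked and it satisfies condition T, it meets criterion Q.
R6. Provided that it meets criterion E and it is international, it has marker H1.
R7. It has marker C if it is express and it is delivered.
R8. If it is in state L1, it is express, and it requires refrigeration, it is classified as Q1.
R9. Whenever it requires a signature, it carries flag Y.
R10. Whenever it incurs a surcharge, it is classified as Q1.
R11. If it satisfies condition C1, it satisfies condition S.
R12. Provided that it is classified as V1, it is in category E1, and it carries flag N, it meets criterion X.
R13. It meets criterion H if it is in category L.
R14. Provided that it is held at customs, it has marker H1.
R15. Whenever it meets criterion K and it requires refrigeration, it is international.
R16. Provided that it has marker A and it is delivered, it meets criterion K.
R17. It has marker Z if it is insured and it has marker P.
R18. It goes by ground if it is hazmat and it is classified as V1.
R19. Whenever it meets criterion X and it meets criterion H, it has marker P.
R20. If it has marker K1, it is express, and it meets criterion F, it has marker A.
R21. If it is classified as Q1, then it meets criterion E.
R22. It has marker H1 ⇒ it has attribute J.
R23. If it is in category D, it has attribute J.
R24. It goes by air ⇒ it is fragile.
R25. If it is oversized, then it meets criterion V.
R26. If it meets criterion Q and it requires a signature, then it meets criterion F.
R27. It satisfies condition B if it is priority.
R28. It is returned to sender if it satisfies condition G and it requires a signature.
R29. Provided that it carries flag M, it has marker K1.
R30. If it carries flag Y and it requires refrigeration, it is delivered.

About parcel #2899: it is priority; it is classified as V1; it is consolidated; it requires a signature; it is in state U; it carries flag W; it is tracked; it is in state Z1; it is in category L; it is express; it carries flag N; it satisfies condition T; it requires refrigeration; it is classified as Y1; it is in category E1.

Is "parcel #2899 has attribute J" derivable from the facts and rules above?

Forward chaining from the given facts derives: meets criterion Q, carries flag Y, meets criterion X, meets criterion H, has marker P, meets criterion F, satisfies condition B, is delivered, has marker K1, has marker C, has marker A, meets criterion K, is international.
Rules concluding "it has attribute J": R22 needs "it has marker H1"; R23 needs "it is in category D" — none of these are established.

No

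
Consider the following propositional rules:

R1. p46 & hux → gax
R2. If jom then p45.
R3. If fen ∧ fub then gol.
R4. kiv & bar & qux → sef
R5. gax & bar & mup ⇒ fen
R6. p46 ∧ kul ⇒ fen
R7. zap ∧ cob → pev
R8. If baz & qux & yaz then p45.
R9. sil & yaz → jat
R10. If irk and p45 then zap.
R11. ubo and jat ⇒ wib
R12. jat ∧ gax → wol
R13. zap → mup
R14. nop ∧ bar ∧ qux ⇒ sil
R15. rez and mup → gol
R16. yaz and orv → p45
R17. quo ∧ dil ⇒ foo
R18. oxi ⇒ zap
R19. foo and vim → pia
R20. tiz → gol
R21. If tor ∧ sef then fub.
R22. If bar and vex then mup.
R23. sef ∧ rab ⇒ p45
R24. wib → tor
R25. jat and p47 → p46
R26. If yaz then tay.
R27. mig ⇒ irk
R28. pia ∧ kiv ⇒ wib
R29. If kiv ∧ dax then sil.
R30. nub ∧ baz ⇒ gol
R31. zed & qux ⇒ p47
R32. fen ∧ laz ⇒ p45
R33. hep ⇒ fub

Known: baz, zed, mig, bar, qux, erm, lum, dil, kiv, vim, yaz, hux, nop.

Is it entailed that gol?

Forward chaining from the given facts derives: sef, p45, sil, tay, irk, p47, jat, zap, mup, p46, gax, fen, wol.
Rules concluding gol: R3 needs fub; R15 needs rez; R20 needs tiz; R30 needs nub — none of these are established.

No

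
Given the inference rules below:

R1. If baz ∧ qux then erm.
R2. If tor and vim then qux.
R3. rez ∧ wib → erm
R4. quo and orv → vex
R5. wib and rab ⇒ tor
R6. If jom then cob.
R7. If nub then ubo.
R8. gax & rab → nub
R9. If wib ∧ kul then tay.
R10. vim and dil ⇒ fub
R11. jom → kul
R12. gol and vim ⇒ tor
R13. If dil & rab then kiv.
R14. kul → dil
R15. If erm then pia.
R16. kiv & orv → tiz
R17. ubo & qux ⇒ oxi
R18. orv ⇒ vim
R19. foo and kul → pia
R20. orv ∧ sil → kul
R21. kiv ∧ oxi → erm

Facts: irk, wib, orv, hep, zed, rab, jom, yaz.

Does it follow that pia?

No

Forward chaining from the given facts derives: tor, cob, kul, dil, vim, qux, tay, fub, kiv, tiz.
Rules concluding pia: R15 needs erm; R19 needs foo — none of these are established.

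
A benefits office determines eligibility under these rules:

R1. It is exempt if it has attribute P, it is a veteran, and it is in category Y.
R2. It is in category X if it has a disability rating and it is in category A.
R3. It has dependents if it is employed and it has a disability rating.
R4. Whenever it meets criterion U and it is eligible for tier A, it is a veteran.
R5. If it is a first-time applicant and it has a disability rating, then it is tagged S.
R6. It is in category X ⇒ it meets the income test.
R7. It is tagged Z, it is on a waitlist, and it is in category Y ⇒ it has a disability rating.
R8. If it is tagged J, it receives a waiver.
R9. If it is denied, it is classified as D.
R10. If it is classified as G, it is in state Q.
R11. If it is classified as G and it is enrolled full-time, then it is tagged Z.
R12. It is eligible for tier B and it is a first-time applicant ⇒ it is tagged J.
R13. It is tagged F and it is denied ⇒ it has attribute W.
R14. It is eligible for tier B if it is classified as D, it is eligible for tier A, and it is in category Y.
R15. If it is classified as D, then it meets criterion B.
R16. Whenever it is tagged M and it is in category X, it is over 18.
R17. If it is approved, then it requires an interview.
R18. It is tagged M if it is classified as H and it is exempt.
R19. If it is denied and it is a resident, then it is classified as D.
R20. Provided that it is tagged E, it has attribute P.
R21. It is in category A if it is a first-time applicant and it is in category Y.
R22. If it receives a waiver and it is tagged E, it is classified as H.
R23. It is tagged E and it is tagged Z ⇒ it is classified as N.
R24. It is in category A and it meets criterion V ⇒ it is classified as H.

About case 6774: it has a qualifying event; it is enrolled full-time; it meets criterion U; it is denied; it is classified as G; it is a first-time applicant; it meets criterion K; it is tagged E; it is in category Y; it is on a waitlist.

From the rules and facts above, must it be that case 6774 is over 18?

Forward chaining from the given facts derives: is classified as D, is in state Q, is tagged Z, meets criterion B, has attribute P, is in category A, is classified as N, has a disability rating, is in category X, is tagged S, meets the income test.
The only rule concluding "it is over 18" is R16, which needs "it is tagged M"; that is never established.

No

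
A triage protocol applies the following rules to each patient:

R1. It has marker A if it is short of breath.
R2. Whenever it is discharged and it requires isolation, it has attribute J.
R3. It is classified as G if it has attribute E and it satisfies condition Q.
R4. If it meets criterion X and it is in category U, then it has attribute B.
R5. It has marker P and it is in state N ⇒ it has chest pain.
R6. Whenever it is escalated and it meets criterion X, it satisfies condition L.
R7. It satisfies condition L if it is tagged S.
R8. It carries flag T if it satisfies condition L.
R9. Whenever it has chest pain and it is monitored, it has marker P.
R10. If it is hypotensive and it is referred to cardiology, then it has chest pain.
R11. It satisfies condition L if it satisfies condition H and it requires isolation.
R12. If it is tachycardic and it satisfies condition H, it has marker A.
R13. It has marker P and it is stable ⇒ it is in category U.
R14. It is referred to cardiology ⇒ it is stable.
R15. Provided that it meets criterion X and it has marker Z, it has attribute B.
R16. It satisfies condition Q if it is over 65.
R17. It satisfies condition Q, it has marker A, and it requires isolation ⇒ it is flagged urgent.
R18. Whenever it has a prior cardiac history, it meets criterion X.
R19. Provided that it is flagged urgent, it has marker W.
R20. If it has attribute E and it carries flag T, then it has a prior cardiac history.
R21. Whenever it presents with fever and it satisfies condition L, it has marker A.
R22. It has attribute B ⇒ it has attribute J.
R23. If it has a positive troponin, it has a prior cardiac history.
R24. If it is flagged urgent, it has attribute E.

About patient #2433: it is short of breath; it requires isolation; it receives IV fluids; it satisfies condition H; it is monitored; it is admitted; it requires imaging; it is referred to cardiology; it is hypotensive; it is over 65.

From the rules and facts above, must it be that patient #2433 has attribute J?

By R1 (it is short of breath): it has marker A.
By R10 (it is hypotensive, it is referred to cardiology): it has chest pain.
By R11 (it satisfies condition H, it requires isolation): it satisfies condition L.
By R14 (it is referred to cardiology): it is stable.
By R16 (it is over 65): it satisfies condition Q.
By R17 (it satisfies condition Q, it has marker A, it requires isolation): it is flagged urgent.
By R24 (it is flagged urgent): it has attribute E.
By R8 (it satisfies condition L): it carries flag T.
By R9 (it has chest pain, it is monitored): it has marker P.
By R13 (it has marker P, it is stable): it is in category U.
By R20 (it has attribute E, it carries flag T): it has a prior cardiac history.
By R18 (it has a prior cardiac history): it meets criterion X.
By R4 (it meets criterion X, it is in category U): it has attribute B.
By R22 (it has attribute B): it has attribute J.

Yes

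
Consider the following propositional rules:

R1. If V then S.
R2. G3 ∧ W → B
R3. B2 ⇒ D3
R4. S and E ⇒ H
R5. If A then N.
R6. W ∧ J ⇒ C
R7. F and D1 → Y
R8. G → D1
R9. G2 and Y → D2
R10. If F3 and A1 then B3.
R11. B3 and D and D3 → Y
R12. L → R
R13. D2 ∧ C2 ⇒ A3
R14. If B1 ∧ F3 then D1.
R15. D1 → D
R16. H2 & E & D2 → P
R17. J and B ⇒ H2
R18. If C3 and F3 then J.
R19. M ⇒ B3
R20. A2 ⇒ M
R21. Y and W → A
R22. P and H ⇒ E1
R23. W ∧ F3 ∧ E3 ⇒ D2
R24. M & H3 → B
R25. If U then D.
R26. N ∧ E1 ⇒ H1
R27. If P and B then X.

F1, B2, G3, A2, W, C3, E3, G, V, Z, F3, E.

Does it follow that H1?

Yes

S  (by R1: V)
B  (by R2: G3, W)
D3  (by R3: B2)
H  (by R4: S, E)
D1  (by R8: G)
D  (by R15: D1)
J  (by R18: C3, F3)
M  (by R20: A2)
D2  (by R23: W, F3, E3)
H2  (by R17: J, B)
B3  (by R19: M)
Y  (by R11: B3, D, D3)
P  (by R16: H2, E, D2)
A  (by R21: Y, W)
E1  (by R22: P, H)
N  (by R5: A)
H1  (by R26: N, E1)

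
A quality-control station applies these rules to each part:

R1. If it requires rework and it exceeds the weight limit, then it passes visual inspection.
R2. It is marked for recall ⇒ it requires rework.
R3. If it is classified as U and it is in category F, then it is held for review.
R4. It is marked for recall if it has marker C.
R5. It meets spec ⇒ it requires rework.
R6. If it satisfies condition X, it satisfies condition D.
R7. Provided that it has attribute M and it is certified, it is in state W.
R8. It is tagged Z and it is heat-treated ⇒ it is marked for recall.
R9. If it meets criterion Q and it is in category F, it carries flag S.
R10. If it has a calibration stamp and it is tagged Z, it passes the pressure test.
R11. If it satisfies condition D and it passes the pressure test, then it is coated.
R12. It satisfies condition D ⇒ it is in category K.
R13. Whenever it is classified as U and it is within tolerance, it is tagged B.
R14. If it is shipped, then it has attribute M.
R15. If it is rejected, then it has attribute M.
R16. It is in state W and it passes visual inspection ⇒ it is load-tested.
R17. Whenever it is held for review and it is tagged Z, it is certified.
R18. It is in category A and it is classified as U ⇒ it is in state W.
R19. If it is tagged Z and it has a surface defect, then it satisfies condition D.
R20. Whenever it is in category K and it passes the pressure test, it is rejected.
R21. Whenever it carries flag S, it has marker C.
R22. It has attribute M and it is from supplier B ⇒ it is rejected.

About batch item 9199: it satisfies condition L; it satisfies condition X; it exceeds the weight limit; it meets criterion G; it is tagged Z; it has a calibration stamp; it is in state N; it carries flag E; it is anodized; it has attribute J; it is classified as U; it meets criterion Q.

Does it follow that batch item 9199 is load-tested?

No

Forward chaining from the given facts derives: satisfies condition D, passes the pressure test, is coated, is in category K, is rejected, has attribute M.
The only rule concluding "it is load-tested" is R16, which needs "it is in state W"; that is never established.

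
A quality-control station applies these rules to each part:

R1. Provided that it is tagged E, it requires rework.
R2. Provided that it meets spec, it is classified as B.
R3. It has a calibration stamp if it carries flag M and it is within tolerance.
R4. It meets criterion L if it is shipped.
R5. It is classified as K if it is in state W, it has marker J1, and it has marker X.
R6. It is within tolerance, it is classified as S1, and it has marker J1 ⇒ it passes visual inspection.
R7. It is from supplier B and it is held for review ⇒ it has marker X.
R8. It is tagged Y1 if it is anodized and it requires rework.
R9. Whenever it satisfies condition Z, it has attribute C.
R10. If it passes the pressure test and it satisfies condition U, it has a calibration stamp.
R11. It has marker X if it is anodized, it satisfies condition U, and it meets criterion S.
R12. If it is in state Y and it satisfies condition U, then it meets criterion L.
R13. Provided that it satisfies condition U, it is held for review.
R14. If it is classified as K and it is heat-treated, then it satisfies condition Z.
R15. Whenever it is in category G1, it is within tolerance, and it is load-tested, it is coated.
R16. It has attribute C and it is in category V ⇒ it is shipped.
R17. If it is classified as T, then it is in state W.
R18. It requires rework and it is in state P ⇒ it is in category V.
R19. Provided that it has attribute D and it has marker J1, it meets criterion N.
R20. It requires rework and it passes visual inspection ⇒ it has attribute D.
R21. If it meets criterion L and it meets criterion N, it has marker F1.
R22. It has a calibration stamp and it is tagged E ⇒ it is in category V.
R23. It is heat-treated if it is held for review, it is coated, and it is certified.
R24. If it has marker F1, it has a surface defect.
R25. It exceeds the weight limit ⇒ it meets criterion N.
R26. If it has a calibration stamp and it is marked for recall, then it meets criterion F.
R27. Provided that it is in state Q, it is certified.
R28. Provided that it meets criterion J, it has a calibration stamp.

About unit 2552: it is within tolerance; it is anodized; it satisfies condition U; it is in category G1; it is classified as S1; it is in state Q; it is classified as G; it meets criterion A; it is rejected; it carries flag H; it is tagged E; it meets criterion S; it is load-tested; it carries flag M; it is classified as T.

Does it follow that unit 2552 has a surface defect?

Forward chaining from the given facts derives: requires rework, has a calibration stamp, is tagged Y1, has marker X, is held for review, is coated, is in state W, is in category V, is certified, is heat-treated.
The only rule concluding "it has a surface defect" is R24, which needs "it has marker F1"; that is never established.

No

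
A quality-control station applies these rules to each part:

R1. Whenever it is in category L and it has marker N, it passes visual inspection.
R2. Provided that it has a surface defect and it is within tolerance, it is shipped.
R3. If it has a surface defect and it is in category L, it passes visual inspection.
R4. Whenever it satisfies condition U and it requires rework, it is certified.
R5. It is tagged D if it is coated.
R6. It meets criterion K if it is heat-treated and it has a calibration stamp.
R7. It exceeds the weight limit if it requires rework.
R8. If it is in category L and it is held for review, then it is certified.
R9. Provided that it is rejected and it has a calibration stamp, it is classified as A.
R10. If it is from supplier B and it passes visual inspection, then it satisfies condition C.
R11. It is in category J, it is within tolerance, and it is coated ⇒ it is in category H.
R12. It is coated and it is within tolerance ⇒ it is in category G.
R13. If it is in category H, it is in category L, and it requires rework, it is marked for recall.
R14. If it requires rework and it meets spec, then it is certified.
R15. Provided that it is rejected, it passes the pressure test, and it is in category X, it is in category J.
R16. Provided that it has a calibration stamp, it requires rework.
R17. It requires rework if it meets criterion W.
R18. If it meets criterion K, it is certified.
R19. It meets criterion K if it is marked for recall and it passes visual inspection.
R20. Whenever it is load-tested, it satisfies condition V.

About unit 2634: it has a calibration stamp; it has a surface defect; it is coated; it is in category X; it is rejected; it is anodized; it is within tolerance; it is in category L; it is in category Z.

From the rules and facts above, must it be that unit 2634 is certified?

No

Forward chaining from the given facts derives: is shipped, passes visual inspection, is tagged D, is classified as A, is in category G, requires rework, exceeds the weight limit.
Rules concluding "it is certified": R4 needs "it satisfies condition U"; R8 needs "it is held for review"; R14 needs "it meets spec"; R18 needs "it meets criterion K" — none of these are established.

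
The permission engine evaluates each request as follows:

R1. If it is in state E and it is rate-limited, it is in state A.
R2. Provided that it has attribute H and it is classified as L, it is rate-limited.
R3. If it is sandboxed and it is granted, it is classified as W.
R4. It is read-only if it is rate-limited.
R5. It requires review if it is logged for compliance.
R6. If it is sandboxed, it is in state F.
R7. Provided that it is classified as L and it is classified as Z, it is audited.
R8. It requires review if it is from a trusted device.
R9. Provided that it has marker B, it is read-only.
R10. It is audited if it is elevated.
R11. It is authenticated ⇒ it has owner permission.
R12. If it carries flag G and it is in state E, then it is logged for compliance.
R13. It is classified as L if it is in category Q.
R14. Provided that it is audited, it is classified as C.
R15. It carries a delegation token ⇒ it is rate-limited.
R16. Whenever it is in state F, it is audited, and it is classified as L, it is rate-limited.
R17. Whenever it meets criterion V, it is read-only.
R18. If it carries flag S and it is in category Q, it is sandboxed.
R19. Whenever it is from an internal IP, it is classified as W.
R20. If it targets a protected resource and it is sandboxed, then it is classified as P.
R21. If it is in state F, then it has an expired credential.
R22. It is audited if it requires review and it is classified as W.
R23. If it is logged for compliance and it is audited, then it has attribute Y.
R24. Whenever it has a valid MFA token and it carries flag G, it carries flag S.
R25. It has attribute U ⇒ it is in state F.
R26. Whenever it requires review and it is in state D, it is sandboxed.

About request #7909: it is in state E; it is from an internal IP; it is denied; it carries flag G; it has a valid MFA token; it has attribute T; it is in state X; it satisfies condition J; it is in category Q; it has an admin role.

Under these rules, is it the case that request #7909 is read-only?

By R12 (it carries flag G, it is in state E): it is logged for compliance.
By R13 (it is in category Q): it is classified as L.
By R19 (it is from an internal IP): it is classified as W.
By R24 (it has a valid MFA token, it carries flag G): it carries flag S.
By R5 (it is logged for compliance): it requires review.
By R18 (it carries flag S, it is in category Q): it is sandboxed.
By R22 (it requires review, it is classified as W): it is audited.
By R6 (it is sandboxed): it is in state F.
By R16 (it is in state F, it is audited, it is classified as L): it is rate-limited.
By R4 (it is rate-limited): it is read-only.

Yes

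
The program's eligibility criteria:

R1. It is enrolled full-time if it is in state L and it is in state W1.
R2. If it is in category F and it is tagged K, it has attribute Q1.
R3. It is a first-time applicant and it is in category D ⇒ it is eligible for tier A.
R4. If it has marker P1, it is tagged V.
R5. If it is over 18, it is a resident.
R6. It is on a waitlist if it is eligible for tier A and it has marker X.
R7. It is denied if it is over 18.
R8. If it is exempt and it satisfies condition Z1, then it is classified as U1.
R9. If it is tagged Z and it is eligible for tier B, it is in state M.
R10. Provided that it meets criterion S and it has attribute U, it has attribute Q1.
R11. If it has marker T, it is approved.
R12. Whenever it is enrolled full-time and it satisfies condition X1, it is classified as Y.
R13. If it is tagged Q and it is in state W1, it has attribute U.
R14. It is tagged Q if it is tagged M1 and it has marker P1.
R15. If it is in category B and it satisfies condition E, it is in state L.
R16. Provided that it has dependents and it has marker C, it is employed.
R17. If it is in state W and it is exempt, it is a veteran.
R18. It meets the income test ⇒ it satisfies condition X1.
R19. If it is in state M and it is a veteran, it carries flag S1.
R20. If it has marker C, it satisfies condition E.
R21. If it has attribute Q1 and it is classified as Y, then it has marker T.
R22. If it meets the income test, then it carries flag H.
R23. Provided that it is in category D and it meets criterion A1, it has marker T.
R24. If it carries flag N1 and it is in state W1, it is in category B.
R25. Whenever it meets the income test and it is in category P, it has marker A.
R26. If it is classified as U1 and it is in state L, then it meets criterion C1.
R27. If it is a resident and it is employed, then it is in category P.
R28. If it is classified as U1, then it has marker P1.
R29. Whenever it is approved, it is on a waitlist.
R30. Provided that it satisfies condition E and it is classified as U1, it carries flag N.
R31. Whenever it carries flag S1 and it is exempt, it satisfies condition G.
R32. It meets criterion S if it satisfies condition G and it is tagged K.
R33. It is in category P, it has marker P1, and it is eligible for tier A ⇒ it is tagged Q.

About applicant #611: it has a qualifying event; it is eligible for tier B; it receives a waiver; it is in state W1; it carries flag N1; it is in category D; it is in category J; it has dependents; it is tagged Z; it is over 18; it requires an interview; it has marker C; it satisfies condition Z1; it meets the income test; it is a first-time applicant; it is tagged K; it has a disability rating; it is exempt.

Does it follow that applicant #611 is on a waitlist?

No

Forward chaining from the given facts derives: is eligible for tier A, is a resident, is denied, is classified as U1, is in state M, is employed, satisfies condition X1, satisfies condition E, carries flag H, is in category B, is in category P, has marker P1, carries flag N, is tagged Q, is tagged V, has attribute U, is in state L, has marker A, meets criterion C1, is enrolled full-time, is classified as Y.
Rules concluding "it is on a waitlist": R6 needs "it has marker X"; R29 needs "it is approved" — none of these are established.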